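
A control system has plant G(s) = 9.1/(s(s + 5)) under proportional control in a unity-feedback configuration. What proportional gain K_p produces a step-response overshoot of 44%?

From %OS = 100·exp(−πζ/√(1−ζ²)) = 44%, ζ = −ln(0.44)/√(π²+ln²(0.44)) = 0.2528.
Characteristic equation s² + 5s + 9.1K_p = 0 gives ζ = 5/(2√(9.1K_p)).
Setting ζ = 0.2528: √(9.1K_p) = 5/(2·0.2528) = 9.888, so K_p = 97.77/9.1 = 10.7.

K_p = 10.7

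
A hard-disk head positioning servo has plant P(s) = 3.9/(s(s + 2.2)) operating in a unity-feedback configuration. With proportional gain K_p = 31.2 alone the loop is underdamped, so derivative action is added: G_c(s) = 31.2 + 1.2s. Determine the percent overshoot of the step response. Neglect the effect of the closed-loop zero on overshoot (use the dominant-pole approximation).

35.7%

Forward path: (31.2 + 1.2s)·3.9/(s(s+2.2)). The closed-loop characteristic equation is s² + (2.2 + 3.9·1.2)s + 3.9·31.2 = 0.
That is s² + 6.88s + 121.7 = 0, so ω_n = 11.03 rad/s and ζ = 6.88/(2·11.03) = 0.3119.
%OS = 100·exp(−πζ/√(1−ζ²)) = 35.7%.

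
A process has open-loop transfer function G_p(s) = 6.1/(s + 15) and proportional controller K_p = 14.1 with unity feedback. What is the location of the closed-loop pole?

Closed-loop transfer function: T(s) = K_p·G_p(s)/(1 + K_p·G_p(s)) = 86.01/(s + 15 + 86.01) = 86.01/(s + 101).
The closed-loop pole is at s = −101.

s = -101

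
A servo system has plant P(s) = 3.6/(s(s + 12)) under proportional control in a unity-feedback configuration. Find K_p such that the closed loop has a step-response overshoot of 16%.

From %OS = 100·exp(−πζ/√(1−ζ²)) = 16%, ζ = −ln(0.16)/√(π²+ln²(0.16)) = 0.5039.
Characteristic equation s² + 12s + 3.6K_p = 0 gives ζ = 12/(2√(3.6K_p)).
Setting ζ = 0.5039: √(3.6K_p) = 12/(2·0.5039) = 11.91, so K_p = 141.8/3.6 = 39.4.

K_p = 39.4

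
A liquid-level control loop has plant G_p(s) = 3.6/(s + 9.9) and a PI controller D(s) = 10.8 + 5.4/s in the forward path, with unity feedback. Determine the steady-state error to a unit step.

The open loop D(s)G_p(s) has a pole at the origin (type 1), so the static position error constant is infinite and e_ss = 1/(1+∞) = 0.

0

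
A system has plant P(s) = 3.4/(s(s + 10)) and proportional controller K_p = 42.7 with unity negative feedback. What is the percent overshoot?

The closed-loop denominator s² + 10s + 145.2 gives ω_n = √145.2 = 12.05 and ζ = 10/(2ω_n) = 0.415.
%OS = 100·exp(−πζ/√(1−ζ²)) = 100·exp(−π·0.415/√0.8278) = 23.9%.

23.9%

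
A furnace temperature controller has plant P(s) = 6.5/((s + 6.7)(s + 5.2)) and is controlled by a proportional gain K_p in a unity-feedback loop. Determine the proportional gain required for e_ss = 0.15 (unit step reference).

K_p = 30.4

For a type-0 loop with proportional control, e_ss = 1/(1 + K_p·P(0)).
P(0) = 0.1866. Require 1/(1 + K_p·0.1866) = 0.15, so 1 + 0.1866·K_p = 6.667.
K_p = (6.667 − 1)/0.1866 = 30.4.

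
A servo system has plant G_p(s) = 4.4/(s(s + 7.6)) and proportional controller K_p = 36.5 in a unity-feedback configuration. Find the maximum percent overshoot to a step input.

The closed-loop denominator s² + 7.6s + 160.6 gives ω_n = √160.6 = 12.67 and ζ = 7.6/(2ω_n) = 0.2999.
%OS = 100·exp(−πζ/√(1−ζ²)) = 100·exp(−π·0.2999/√0.9101) = 37.3%.

37.3%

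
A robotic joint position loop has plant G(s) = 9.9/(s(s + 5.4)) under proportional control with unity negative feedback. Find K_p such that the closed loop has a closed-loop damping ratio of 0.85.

K_p = 1.02

Closed-loop characteristic equation: s² + 5.4s + K_p·9.9 = 0.
So ω_n = √(9.9K_p) and 2ζω_n = 5.4, giving ζ = 5.4/(2√(9.9K_p)).
Setting ζ = 0.85: √(9.9K_p) = 5.4/(2·0.85) = 3.176, so K_p = 10.09/9.9 = 1.02.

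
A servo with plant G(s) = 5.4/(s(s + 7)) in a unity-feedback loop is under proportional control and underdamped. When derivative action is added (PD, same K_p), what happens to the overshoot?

The derivative term adds K·K_d to the s-coefficient of the characteristic equation, raising 2ζω_n while ω_n is unchanged; ζ increases, so overshoot decreases.

decrease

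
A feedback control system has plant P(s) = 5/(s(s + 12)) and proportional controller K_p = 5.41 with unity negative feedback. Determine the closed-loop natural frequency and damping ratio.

ω_n = 5.2 rad/s, ζ = 1.15

The closed-loop denominator is s(s+12) + 5.41·5 = s² + 12s + 27.05.
Matching s² + 2ζω_n s + ω_n²: ω_n = √27.05 = 5.201 rad/s and 2ζω_n = 12, so ζ = 12/(2·5.201) = 1.15.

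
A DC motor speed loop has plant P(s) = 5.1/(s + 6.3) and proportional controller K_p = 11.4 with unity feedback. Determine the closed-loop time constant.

Closed-loop transfer function: T(s) = K_p·P(s)/(1 + K_p·P(s)) = 58.14/(s + 6.3 + 58.14) = 58.14/(s + 64.44).
Time constant τ = 1/64.44 = 0.0155 s.

τ = 0.0155 s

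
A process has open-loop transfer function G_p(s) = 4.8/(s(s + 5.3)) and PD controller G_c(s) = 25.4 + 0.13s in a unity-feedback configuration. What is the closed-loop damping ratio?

Forward path: (25.4 + 0.13s)·4.8/(s(s+5.3)). The closed-loop characteristic equation is s² + (5.3 + 4.8·0.13)s + 4.8·25.4 = 0.
That is s² + 5.924s + 121.9 = 0, so ω_n = 11.04 rad/s and ζ = 5.924/(2·11.04) = 0.2683.

ζ = 0.268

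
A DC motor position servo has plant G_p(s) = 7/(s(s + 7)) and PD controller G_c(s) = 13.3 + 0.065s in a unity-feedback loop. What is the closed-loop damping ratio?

ζ = 0.386

Forward path: (13.3 + 0.065s)·7/(s(s+7)). The closed-loop characteristic equation is s² + (7 + 7·0.065)s + 7·13.3 = 0.
That is s² + 7.455s + 93.1 = 0, so ω_n = 9.649 rad/s and ζ = 7.455/(2·9.649) = 0.3863.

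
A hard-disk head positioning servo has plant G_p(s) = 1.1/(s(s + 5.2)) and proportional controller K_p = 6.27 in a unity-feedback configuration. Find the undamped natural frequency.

ω_n = 2.63 rad/s

With unity feedback the closed-loop characteristic equation is s² + 5.2s + 6.27·1.1 = s² + 5.2s + 6.897 = 0.
Matching s² + 2ζω_n s + ω_n²: ω_n = √6.897 = 2.626 rad/s and 2ζω_n = 5.2, so ζ = 5.2/(2·2.626) = 0.99.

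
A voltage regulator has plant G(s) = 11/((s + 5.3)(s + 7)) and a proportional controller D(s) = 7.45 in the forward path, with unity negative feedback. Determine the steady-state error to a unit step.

The loop is type 0. Static position error constant K_pos = D(0)·G(0) = 7.45·0.2965 = 2.209.
Steady-state error to a unit step: e_ss = 1/(1+K_pos) = 1/3.209 = 0.312.

0.312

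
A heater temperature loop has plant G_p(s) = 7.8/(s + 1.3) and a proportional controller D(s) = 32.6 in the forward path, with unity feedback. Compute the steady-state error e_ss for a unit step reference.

The loop is type 0. Static position error constant K_pos = D(0)·G_p(0) = 32.6·6 = 195.6.
Steady-state error to a unit step: e_ss = 1/(1+K_pos) = 1/196.6 = 0.00509.

0.00509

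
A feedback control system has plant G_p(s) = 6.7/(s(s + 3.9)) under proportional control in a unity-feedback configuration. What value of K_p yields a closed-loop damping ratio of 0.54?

Closed-loop characteristic equation: s² + 3.9s + K_p·6.7 = 0.
So ω_n = √(6.7K_p) and 2ζω_n = 3.9, giving ζ = 3.9/(2√(6.7K_p)).
Setting ζ = 0.54: √(6.7K_p) = 3.9/(2·0.54) = 3.611, so K_p = 13.04/6.7 = 1.95.

K_p = 1.95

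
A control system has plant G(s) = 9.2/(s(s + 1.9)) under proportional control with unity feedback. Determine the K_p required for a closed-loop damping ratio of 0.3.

Closed-loop characteristic equation: s² + 1.9s + K_p·9.2 = 0.
So ω_n = √(9.2K_p) and 2ζω_n = 1.9, giving ζ = 1.9/(2√(9.2K_p)).
Setting ζ = 0.3: √(9.2K_p) = 1.9/(2·0.3) = 3.167, so K_p = 10.03/9.2 = 1.09.

K_p = 1.09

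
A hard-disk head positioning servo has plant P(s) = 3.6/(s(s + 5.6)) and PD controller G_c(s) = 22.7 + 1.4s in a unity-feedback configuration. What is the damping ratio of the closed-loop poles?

ζ = 0.589

Forward path: (22.7 + 1.4s)·3.6/(s(s+5.6)). The closed-loop characteristic equation is s² + (5.6 + 3.6·1.4)s + 3.6·22.7 = 0.
That is s² + 10.64s + 81.72 = 0, so ω_n = 9.04 rad/s and ζ = 10.64/(2·9.04) = 0.5885.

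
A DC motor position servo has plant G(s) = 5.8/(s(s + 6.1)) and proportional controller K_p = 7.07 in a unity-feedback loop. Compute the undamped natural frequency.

1 + K_p·G(s) = 0 gives s² + 6.1s + 41.01 = 0.
So ω_n² = 41.01 ⇒ ω_n = 6.404 rad/s, and ζ = 6.1/(2ω_n) = 0.476.

ω_n = 6.4 rad/s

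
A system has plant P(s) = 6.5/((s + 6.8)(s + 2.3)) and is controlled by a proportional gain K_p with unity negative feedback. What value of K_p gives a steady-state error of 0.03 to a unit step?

The loop is type 0, so e_ss(step) = 1/(1 + K_pos) with K_pos = K_p·P(0).
P(0) = 0.4156. Require 1/(1 + K_p·0.4156) = 0.03, so 1 + 0.4156·K_p = 33.33.
K_p = (33.33 − 1)/0.4156 = 77.8.

K_p = 77.8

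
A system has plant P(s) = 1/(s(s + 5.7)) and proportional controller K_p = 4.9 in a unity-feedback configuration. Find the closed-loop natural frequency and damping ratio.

ω_n = 2.21 rad/s, ζ = 1.29

The closed-loop denominator is s(s+5.7) + 4.9·1 = s² + 5.7s + 4.9.
Matching s² + 2ζω_n s + ω_n²: ω_n = √4.9 = 2.214 rad/s and 2ζω_n = 5.7, so ζ = 5.7/(2·2.214) = 1.29.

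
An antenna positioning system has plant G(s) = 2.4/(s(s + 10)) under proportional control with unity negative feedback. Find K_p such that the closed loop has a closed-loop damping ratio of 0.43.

K_p = 56.3

Closed-loop characteristic equation: s² + 10s + K_p·2.4 = 0.
So ω_n = √(2.4K_p) and 2ζω_n = 10, giving ζ = 10/(2√(2.4K_p)).
Setting ζ = 0.43: √(2.4K_p) = 10/(2·0.43) = 11.63, so K_p = 135.2/2.4 = 56.3.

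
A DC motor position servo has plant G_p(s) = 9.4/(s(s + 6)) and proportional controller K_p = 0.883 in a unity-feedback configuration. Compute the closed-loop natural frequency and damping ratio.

The closed-loop denominator is s(s+6) + 0.883·9.4 = s² + 6s + 8.3.
So ω_n² = 8.3 ⇒ ω_n = 2.881 rad/s, and ζ = 6/(2ω_n) = 1.04.

ω_n = 2.88 rad/s, ζ = 1.04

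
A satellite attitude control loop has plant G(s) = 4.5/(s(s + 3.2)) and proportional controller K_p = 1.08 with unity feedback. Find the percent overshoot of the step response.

From 1 + K_pG(s) = 0: s² + 3.2s + 4.86 = 0 ⇒ ω_n = 2.205, ζ = 0.7258.
%OS = 100·exp(−πζ/√(1−ζ²)) = 100·exp(−π·0.7258/√0.4733) = 3.64%.

3.64%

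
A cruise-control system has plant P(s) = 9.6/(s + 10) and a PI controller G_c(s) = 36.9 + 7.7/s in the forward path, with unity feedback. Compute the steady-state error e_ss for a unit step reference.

0

The open loop G_c(s)P(s) has a pole at the origin (type 1), so the static position error constant is infinite and e_ss = 1/(1+∞) = 0.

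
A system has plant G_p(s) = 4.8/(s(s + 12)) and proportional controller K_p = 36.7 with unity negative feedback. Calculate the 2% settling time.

From 1 + K_pG_p(s) = 0: s² + 12s + 176.2 = 0 ⇒ ω_n = 13.27, ζ = 0.4521.
2% settling time T_s ≈ 4/(ζω_n) = 4/6 = 0.667 s.

T_s ≈ 0.667 s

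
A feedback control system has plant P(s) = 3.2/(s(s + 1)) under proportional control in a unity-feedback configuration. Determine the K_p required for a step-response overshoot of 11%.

From %OS = 100·exp(−πζ/√(1−ζ²)) = 11%, ζ = −ln(0.11)/√(π²+ln²(0.11)) = 0.5749.
Characteristic equation s² + 1s + 3.2K_p = 0 gives ζ = 1/(2√(3.2K_p)).
Setting ζ = 0.5749: √(3.2K_p) = 1/(2·0.5749) = 0.8697, so K_p = 0.7564/3.2 = 0.236.

K_p = 0.236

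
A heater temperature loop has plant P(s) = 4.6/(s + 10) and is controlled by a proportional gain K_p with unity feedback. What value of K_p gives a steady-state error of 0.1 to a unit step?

K_p = 19.6

Steady-state error for a unit step on this type-0 loop is 1/(1 + K_p·P(0)).
P(0) = 0.46. Require 1/(1 + K_p·0.46) = 0.1, so 1 + 0.46·K_p = 10.
K_p = (10 − 1)/0.46 = 19.6.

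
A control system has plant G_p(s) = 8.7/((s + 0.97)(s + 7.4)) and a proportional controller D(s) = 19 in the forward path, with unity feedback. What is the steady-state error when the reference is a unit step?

The loop is type 0. Static position error constant K_pos = D(0)·G_p(0) = 19·1.212 = 23.03.
Steady-state error to a unit step: e_ss = 1/(1+K_pos) = 1/24.03 = 0.0416.

0.0416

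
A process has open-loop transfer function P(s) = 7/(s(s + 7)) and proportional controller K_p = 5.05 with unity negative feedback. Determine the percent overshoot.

10.1%

Closed-loop characteristic equation: s² + 7s + 35.35 = 0, so ω_n = 5.946 rad/s and ζ = 7/(2·5.946) = 0.5887.
%OS = 100·exp(−πζ/√(1−ζ²)) = 100·exp(−π·0.5887/√0.6535) = 10.1%.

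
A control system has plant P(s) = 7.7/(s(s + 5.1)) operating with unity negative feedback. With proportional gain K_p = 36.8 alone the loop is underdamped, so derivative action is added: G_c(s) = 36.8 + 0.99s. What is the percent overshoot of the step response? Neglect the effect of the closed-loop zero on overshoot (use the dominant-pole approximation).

27.7%

Forward path: (36.8 + 0.99s)·7.7/(s(s+5.1)). The closed-loop characteristic equation is s² + (5.1 + 7.7·0.99)s + 7.7·36.8 = 0.
That is s² + 12.72s + 283.4 = 0, so ω_n = 16.83 rad/s and ζ = 12.72/(2·16.83) = 0.3779.
%OS = 100·exp(−πζ/√(1−ζ²)) = 27.7%.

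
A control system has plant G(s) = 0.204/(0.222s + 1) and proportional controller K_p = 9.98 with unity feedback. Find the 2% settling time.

T_s ≈ 0.292 s

Closed loop: T(s) = K_p·G/(1+K_p·G) = 2.036/(0.222s + 1 + 2.036), with pole at s = −(1 + 2.036)/0.222 = −13.68.
τ = 1/13.68 = 0.07312 s, so 2% settling time ≈ 4τ = 0.292 s.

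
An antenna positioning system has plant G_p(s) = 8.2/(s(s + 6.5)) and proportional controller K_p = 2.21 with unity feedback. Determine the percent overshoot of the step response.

From 1 + K_pG_p(s) = 0: s² + 6.5s + 18.12 = 0 ⇒ ω_n = 4.257, ζ = 0.7634.
%OS = 100·exp(−πζ/√(1−ζ²)) = 100·exp(−π·0.7634/√0.4171) = 2.44%.

2.44%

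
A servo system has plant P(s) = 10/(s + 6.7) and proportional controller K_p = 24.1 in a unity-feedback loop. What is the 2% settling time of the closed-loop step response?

Closed-loop transfer function: T(s) = K_p·P(s)/(1 + K_p·P(s)) = 241/(s + 6.7 + 241) = 241/(s + 247.7).
Time constant τ = 1/247.7 = 0.004037 s, so the 2% settling time is about 4τ = 0.0161 s.

T_s ≈ 0.0161 s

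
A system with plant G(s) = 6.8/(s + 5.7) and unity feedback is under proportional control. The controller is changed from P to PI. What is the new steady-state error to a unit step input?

0

The integrator makes K_pos = lim_{s→0} C(s)G(s) infinite, so e_ss = 1/(1+K_pos) = 0.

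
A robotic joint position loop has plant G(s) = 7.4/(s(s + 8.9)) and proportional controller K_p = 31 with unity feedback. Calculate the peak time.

T_p = 0.217 s

From 1 + K_pG(s) = 0: s² + 8.9s + 229.4 = 0 ⇒ ω_n = 15.15, ζ = 0.2938.
Damped frequency ω_d = ω_n√(1−ζ²) = 14.48 rad/s, so peak time T_p = π/ω_d = 0.217 s.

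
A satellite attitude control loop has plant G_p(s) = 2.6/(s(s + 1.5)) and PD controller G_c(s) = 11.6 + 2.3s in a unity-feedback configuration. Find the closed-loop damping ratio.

ζ = 0.681

Forward path: (11.6 + 2.3s)·2.6/(s(s+1.5)). The closed-loop characteristic equation is s² + (1.5 + 2.6·2.3)s + 2.6·11.6 = 0.
That is s² + 7.48s + 30.16 = 0, so ω_n = 5.492 rad/s and ζ = 7.48/(2·5.492) = 0.681.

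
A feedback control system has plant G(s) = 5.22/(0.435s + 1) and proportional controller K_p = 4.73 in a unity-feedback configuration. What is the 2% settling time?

Closed loop: T(s) = K_p·G/(1+K_p·G) = 24.69/(0.435s + 1 + 24.69), with pole at s = −(1 + 24.69)/0.435 = −59.06.
τ = 1/59.06 = 0.01693 s, so 2% settling time ≈ 4τ = 0.0677 s.

T_s ≈ 0.0677 s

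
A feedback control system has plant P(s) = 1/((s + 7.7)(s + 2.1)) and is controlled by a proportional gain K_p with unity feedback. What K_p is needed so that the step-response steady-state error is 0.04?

K_p = 388

Steady-state error for a unit step on this type-0 loop is 1/(1 + K_p·P(0)).
P(0) = 0.06184. Require 1/(1 + K_p·0.06184) = 0.04, so 1 + 0.06184·K_p = 25.
K_p = (25 − 1)/0.06184 = 388.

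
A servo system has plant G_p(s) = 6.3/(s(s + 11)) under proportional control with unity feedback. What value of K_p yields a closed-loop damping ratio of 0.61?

Closed-loop characteristic equation: s² + 11s + K_p·6.3 = 0.
So ω_n = √(6.3K_p) and 2ζω_n = 11, giving ζ = 11/(2√(6.3K_p)).
Setting ζ = 0.61: √(6.3K_p) = 11/(2·0.61) = 9.016, so K_p = 81.3/6.3 = 12.9.

K_p = 12.9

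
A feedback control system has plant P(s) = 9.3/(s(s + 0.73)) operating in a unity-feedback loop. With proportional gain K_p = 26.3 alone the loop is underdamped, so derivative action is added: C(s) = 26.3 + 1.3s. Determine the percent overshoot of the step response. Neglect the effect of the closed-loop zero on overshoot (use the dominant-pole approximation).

24.4%

Forward path: (26.3 + 1.3s)·9.3/(s(s+0.73)). The closed-loop characteristic equation is s² + (0.73 + 9.3·1.3)s + 9.3·26.3 = 0.
That is s² + 12.82s + 244.6 = 0, so ω_n = 15.64 rad/s and ζ = 12.82/(2·15.64) = 0.4099.
%OS = 100·exp(−πζ/√(1−ζ²)) = 24.4%.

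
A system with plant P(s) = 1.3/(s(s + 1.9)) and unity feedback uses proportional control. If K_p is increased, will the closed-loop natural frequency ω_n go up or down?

increase

ω_n = √(1.3·K_p), which grows with K_p.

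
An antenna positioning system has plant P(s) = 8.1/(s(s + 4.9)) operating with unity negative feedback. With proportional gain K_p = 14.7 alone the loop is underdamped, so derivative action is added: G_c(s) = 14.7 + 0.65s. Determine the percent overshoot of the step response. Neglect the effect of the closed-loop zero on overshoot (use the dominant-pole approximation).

19.1%

Forward path: (14.7 + 0.65s)·8.1/(s(s+4.9)). The closed-loop characteristic equation is s² + (4.9 + 8.1·0.65)s + 8.1·14.7 = 0.
That is s² + 10.16s + 119.1 = 0, so ω_n = 10.91 rad/s and ζ = 10.16/(2·10.91) = 0.4658.
%OS = 100·exp(−πζ/√(1−ζ²)) = 19.1%.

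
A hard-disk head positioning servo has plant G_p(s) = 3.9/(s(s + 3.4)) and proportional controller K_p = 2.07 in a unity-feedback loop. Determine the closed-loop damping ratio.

With unity feedback the closed-loop characteristic equation is s² + 3.4s + 2.07·3.9 = s² + 3.4s + 8.073 = 0.
So ω_n² = 8.073 ⇒ ω_n = 2.841 rad/s, and ζ = 3.4/(2ω_n) = 0.598.

ζ = 0.598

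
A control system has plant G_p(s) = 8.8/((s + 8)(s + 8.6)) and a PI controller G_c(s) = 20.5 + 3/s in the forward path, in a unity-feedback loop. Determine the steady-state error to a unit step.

0

The open loop G_c(s)G_p(s) has a pole at the origin (type 1), so the static position error constant is infinite and e_ss = 1/(1+∞) = 0.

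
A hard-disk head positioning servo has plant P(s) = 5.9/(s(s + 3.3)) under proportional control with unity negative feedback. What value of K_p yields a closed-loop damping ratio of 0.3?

K_p = 5.13

Closed-loop characteristic equation: s² + 3.3s + K_p·5.9 = 0.
So ω_n = √(5.9K_p) and 2ζω_n = 3.3, giving ζ = 3.3/(2√(5.9K_p)).
Setting ζ = 0.3: √(5.9K_p) = 3.3/(2·0.3) = 5.5, so K_p = 30.25/5.9 = 5.13.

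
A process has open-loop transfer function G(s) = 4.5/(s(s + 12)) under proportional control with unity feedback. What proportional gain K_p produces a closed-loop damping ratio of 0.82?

Closed-loop characteristic equation: s² + 12s + K_p·4.5 = 0.
So ω_n = √(4.5K_p) and 2ζω_n = 12, giving ζ = 12/(2√(4.5K_p)).
Setting ζ = 0.82: √(4.5K_p) = 12/(2·0.82) = 7.317, so K_p = 53.54/4.5 = 11.9.

K_p = 11.9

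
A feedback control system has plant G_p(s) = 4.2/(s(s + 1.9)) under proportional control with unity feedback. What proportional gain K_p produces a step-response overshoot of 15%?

From %OS = 100·exp(−πζ/√(1−ζ²)) = 15%, ζ = −ln(0.15)/√(π²+ln²(0.15)) = 0.5169.
Characteristic equation s² + 1.9s + 4.2K_p = 0 gives ζ = 1.9/(2√(4.2K_p)).
Setting ζ = 0.5169: √(4.2K_p) = 1.9/(2·0.5169) = 1.838, so K_p = 3.377/4.2 = 0.804.

K_p = 0.804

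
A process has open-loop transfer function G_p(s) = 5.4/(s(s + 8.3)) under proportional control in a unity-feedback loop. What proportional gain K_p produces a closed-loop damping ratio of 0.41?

K_p = 19

Closed-loop characteristic equation: s² + 8.3s + K_p·5.4 = 0.
So ω_n = √(5.4K_p) and 2ζω_n = 8.3, giving ζ = 8.3/(2√(5.4K_p)).
Setting ζ = 0.41: √(5.4K_p) = 8.3/(2·0.41) = 10.12, so K_p = 102.5/5.4 = 19.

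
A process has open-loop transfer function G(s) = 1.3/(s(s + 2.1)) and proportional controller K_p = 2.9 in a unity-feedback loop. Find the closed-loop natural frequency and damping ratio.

With unity feedback the closed-loop characteristic equation is s² + 2.1s + 2.9·1.3 = s² + 2.1s + 3.77 = 0.
So ω_n² = 3.77 ⇒ ω_n = 1.942 rad/s, and ζ = 2.1/(2ω_n) = 0.541.

ω_n = 1.94 rad/s, ζ = 0.541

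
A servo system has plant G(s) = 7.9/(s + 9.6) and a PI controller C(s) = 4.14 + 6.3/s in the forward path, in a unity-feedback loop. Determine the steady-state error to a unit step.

0

The open loop C(s)G(s) has a pole at the origin (type 1), so the static position error constant is infinite and e_ss = 1/(1+∞) = 0.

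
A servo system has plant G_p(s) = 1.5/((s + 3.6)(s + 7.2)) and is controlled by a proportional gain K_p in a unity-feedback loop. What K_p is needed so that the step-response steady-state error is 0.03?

K_p = 559

The loop is type 0, so e_ss(step) = 1/(1 + K_pos) with K_pos = K_p·G_p(0).
G_p(0) = 0.05787. Require 1/(1 + K_p·0.05787) = 0.03, so 1 + 0.05787·K_p = 33.33.
K_p = (33.33 − 1)/0.05787 = 559.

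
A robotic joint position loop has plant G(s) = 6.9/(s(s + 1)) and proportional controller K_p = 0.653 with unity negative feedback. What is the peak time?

From 1 + K_pG(s) = 0: s² + 1s + 4.506 = 0 ⇒ ω_n = 2.123, ζ = 0.2356.
Damped frequency ω_d = ω_n√(1−ζ²) = 2.063 rad/s, so peak time T_p = π/ω_d = 1.52 s.

T_p = 1.52 s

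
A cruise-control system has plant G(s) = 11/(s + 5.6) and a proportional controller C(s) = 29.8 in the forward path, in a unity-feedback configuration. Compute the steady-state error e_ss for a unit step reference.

The loop is type 0. Static position error constant K_pos = C(0)·G(0) = 29.8·1.964 = 58.54.
Steady-state error to a unit step: e_ss = 1/(1+K_pos) = 1/59.54 = 0.0168.

0.0168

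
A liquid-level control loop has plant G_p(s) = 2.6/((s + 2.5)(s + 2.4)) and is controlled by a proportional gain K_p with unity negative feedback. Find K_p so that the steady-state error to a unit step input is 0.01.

For a type-0 loop with proportional control, e_ss = 1/(1 + K_p·G_p(0)).
G_p(0) = 0.4333. Require 1/(1 + K_p·0.4333) = 0.01, so 1 + 0.4333·K_p = 100.
K_p = (100 − 1)/0.4333 = 228.

K_p = 228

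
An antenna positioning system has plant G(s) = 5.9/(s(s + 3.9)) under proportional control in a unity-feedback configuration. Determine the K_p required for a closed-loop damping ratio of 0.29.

Closed-loop characteristic equation: s² + 3.9s + K_p·5.9 = 0.
So ω_n = √(5.9K_p) and 2ζω_n = 3.9, giving ζ = 3.9/(2√(5.9K_p)).
Setting ζ = 0.29: √(5.9K_p) = 3.9/(2·0.29) = 6.724, so K_p = 45.21/5.9 = 7.66.

K_p = 7.66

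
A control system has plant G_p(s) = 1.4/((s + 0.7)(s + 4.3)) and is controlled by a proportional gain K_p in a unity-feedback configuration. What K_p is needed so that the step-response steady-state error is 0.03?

The loop is type 0, so e_ss(step) = 1/(1 + K_pos) with K_pos = K_p·G_p(0).
G_p(0) = 0.4651. Require 1/(1 + K_p·0.4651) = 0.03, so 1 + 0.4651·K_p = 33.33.
K_p = (33.33 − 1)/0.4651 = 69.5.

K_p = 69.5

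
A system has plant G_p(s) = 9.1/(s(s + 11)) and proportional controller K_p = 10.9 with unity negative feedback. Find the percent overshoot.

12.5%

The closed-loop denominator s² + 11s + 99.19 gives ω_n = √99.19 = 9.959 and ζ = 11/(2ω_n) = 0.5522.
%OS = 100·exp(−πζ/√(1−ζ²)) = 100·exp(−π·0.5522/√0.695) = 12.5%.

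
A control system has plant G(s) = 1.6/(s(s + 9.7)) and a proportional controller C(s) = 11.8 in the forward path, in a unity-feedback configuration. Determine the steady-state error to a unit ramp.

The loop has one pole at the origin (type 1). Velocity error constant K_v = lim_{s→0} s·C(s)G(s) = 11.8·1.6/9.7 = 1.946.
Steady-state error to a unit ramp: e_ss = 1/K_v = 0.514.

0.514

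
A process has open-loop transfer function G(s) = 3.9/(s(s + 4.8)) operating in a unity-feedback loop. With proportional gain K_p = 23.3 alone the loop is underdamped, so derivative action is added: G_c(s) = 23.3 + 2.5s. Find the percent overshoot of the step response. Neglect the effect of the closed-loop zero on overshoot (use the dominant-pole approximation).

Forward path: (23.3 + 2.5s)·3.9/(s(s+4.8)). The closed-loop characteristic equation is s² + (4.8 + 3.9·2.5)s + 3.9·23.3 = 0.
That is s² + 14.55s + 90.87 = 0, so ω_n = 9.533 rad/s and ζ = 14.55/(2·9.533) = 0.7632.
%OS = 100·exp(−πζ/√(1−ζ²)) = 2.45%.

2.45%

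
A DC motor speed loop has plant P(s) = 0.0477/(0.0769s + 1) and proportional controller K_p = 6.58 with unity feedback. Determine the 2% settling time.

T_s ≈ 0.234 s

Closed loop: T(s) = K_p·P/(1+K_p·P) = 0.3139/(0.0769s + 1 + 0.3139), with pole at s = −(1 + 0.3139)/0.0769 = −17.09.
τ = 1/17.09 = 0.05853 s, so 2% settling time ≈ 4τ = 0.234 s.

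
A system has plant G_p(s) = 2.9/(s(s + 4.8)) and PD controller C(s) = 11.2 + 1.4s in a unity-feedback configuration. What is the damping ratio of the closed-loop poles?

Forward path: (11.2 + 1.4s)·2.9/(s(s+4.8)). The closed-loop characteristic equation is s² + (4.8 + 2.9·1.4)s + 2.9·11.2 = 0.
That is s² + 8.86s + 32.48 = 0, so ω_n = 5.699 rad/s and ζ = 8.86/(2·5.699) = 0.7773.

ζ = 0.777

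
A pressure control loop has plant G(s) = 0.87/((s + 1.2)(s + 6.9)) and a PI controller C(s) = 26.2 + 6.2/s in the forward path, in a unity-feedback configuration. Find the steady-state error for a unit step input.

The open loop C(s)G(s) has a pole at the origin (type 1), so the static position error constant is infinite and e_ss = 1/(1+∞) = 0.

0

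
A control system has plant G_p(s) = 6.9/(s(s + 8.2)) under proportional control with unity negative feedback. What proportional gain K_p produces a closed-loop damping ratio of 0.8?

K_p = 3.81

Closed-loop characteristic equation: s² + 8.2s + K_p·6.9 = 0.
So ω_n = √(6.9K_p) and 2ζω_n = 8.2, giving ζ = 8.2/(2√(6.9K_p)).
Setting ζ = 0.8: √(6.9K_p) = 8.2/(2·0.8) = 5.125, so K_p = 26.27/6.9 = 3.81.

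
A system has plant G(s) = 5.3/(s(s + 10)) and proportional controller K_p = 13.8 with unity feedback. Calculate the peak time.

T_p = 0.453 s

From 1 + K_pG(s) = 0: s² + 10s + 73.14 = 0 ⇒ ω_n = 8.552, ζ = 0.5846.
Damped frequency ω_d = ω_n√(1−ζ²) = 6.938 rad/s, so peak time T_p = π/ω_d = 0.453 s.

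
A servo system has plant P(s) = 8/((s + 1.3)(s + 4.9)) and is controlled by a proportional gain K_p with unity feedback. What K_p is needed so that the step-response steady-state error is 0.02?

The loop is type 0, so e_ss(step) = 1/(1 + K_pos) with K_pos = K_p·P(0).
P(0) = 1.256. Require 1/(1 + K_p·1.256) = 0.02, so 1 + 1.256·K_p = 50.
K_p = (50 − 1)/1.256 = 39.

K_p = 39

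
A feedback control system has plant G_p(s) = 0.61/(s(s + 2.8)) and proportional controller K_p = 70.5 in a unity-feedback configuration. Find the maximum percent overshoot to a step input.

The closed-loop denominator s² + 2.8s + 43.01 gives ω_n = √43.01 = 6.558 and ζ = 2.8/(2ω_n) = 0.2135.
%OS = 100·exp(−πζ/√(1−ζ²)) = 100·exp(−π·0.2135/√0.9544) = 50.3%.

50.3%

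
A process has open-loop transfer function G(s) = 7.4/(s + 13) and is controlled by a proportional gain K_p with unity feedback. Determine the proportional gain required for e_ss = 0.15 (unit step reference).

K_p = 9.95

The loop is type 0, so e_ss(step) = 1/(1 + K_pos) with K_pos = K_p·G(0).
G(0) = 0.5692. Require 1/(1 + K_p·0.5692) = 0.15, so 1 + 0.5692·K_p = 6.667.
K_p = (6.667 − 1)/0.5692 = 9.95.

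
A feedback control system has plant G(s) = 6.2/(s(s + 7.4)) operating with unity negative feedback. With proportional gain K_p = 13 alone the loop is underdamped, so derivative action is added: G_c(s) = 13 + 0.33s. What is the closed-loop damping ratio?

ζ = 0.526

Forward path: (13 + 0.33s)·6.2/(s(s+7.4)). The closed-loop characteristic equation is s² + (7.4 + 6.2·0.33)s + 6.2·13 = 0.
That is s² + 9.446s + 80.6 = 0, so ω_n = 8.978 rad/s and ζ = 9.446/(2·8.978) = 0.5261.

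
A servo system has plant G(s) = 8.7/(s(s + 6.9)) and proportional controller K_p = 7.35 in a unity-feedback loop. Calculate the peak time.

From 1 + K_pG(s) = 0: s² + 6.9s + 63.94 = 0 ⇒ ω_n = 7.997, ζ = 0.4314.
Damped frequency ω_d = ω_n√(1−ζ²) = 7.214 rad/s, so peak time T_p = π/ω_d = 0.435 s.

T_p = 0.435 s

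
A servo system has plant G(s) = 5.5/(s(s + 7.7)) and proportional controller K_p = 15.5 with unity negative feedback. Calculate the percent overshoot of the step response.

23.7%

Closed-loop characteristic equation: s² + 7.7s + 85.25 = 0, so ω_n = 9.233 rad/s and ζ = 7.7/(2·9.233) = 0.417.
%OS = 100·exp(−πζ/√(1−ζ²)) = 100·exp(−π·0.417/√0.8261) = 23.7%.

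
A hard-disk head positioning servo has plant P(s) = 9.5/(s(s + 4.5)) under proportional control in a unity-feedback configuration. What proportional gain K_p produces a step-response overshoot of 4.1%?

From %OS = 100·exp(−πζ/√(1−ζ²)) = 4.1%, ζ = −ln(0.041)/√(π²+ln²(0.041)) = 0.713.
Characteristic equation s² + 4.5s + 9.5K_p = 0 gives ζ = 4.5/(2√(9.5K_p)).
Setting ζ = 0.713: √(9.5K_p) = 4.5/(2·0.713) = 3.156, so K_p = 9.96/9.5 = 1.05.

K_p = 1.05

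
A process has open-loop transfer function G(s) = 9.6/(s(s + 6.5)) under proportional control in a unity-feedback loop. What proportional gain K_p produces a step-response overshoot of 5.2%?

From %OS = 100·exp(−πζ/√(1−ζ²)) = 5.2%, ζ = −ln(0.052)/√(π²+ln²(0.052)) = 0.6853.
Characteristic equation s² + 6.5s + 9.6K_p = 0 gives ζ = 6.5/(2√(9.6K_p)).
Setting ζ = 0.6853: √(9.6K_p) = 6.5/(2·0.6853) = 4.742, so K_p = 22.49/9.6 = 2.34.

K_p = 2.34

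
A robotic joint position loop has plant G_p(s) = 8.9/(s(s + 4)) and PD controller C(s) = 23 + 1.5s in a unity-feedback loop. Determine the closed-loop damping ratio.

Forward path: (23 + 1.5s)·8.9/(s(s+4)). The closed-loop characteristic equation is s² + (4 + 8.9·1.5)s + 8.9·23 = 0.
That is s² + 17.35s + 204.7 = 0, so ω_n = 14.31 rad/s and ζ = 17.35/(2·14.31) = 0.6063.

ζ = 0.606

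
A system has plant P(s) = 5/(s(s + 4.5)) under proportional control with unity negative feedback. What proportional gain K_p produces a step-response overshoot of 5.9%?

K_p = 2.26

From %OS = 100·exp(−πζ/√(1−ζ²)) = 5.9%, ζ = −ln(0.059)/√(π²+ln²(0.059)) = 0.6693.
Characteristic equation s² + 4.5s + 5K_p = 0 gives ζ = 4.5/(2√(5K_p)).
Setting ζ = 0.6693: √(5K_p) = 4.5/(2·0.6693) = 3.362, so K_p = 11.3/5 = 2.26.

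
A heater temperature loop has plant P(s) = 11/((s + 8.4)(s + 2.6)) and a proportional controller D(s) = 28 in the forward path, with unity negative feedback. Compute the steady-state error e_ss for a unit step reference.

The loop is type 0. Static position error constant K_pos = D(0)·P(0) = 28·0.5037 = 14.1.
Steady-state error to a unit step: e_ss = 1/(1+K_pos) = 1/15.1 = 0.0662.

0.0662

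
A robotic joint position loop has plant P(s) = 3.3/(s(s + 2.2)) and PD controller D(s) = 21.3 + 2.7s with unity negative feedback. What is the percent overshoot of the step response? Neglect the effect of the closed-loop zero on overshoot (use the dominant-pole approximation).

6.21%

Forward path: (21.3 + 2.7s)·3.3/(s(s+2.2)). The closed-loop characteristic equation is s² + (2.2 + 3.3·2.7)s + 3.3·21.3 = 0.
That is s² + 11.11s + 70.29 = 0, so ω_n = 8.384 rad/s and ζ = 11.11/(2·8.384) = 0.6626.
%OS = 100·exp(−πζ/√(1−ζ²)) = 6.21%.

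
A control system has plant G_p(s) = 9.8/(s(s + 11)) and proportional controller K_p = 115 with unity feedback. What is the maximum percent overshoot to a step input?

Closed-loop characteristic equation: s² + 11s + 1127 = 0, so ω_n = 33.57 rad/s and ζ = 11/(2·33.57) = 0.1638.
%OS = 100·exp(−πζ/√(1−ζ²)) = 100·exp(−π·0.1638/√0.9732) = 59.3%.

59.3%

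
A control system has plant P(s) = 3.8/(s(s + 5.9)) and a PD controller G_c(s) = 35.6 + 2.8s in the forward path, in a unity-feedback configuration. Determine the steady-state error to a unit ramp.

0.0436

The loop has one pole at the origin (type 1). Velocity error constant K_v = lim_{s→0} s·G_c(s)P(s) = 35.6·3.8/5.9 = 22.93.
Steady-state error to a unit ramp: e_ss = 1/K_v = 0.0436.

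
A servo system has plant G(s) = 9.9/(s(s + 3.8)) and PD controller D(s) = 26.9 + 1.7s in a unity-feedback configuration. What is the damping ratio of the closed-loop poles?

Forward path: (26.9 + 1.7s)·9.9/(s(s+3.8)). The closed-loop characteristic equation is s² + (3.8 + 9.9·1.7)s + 9.9·26.9 = 0.
That is s² + 20.63s + 266.3 = 0, so ω_n = 16.32 rad/s and ζ = 20.63/(2·16.32) = 0.6321.

ζ = 0.632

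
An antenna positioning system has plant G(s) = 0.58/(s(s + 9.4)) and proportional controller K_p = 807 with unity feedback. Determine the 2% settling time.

T_s ≈ 0.851 s

Closed-loop characteristic equation: s² + 9.4s + 468.1 = 0, so ω_n = 21.63 rad/s and ζ = 9.4/(2·21.63) = 0.2172.
2% settling time T_s ≈ 4/(ζω_n) = 4/4.7 = 0.851 s.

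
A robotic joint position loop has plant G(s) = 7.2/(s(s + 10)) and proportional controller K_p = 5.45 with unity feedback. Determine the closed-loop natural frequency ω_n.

ω_n = 6.26 rad/s

1 + K_p·G(s) = 0 gives s² + 10s + 39.24 = 0.
So ω_n² = 39.24 ⇒ ω_n = 6.264 rad/s, and ζ = 10/(2ω_n) = 0.798.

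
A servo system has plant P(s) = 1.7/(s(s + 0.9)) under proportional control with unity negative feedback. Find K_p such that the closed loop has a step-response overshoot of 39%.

K_p = 1.45

From %OS = 100·exp(−πζ/√(1−ζ²)) = 39%, ζ = −ln(0.39)/√(π²+ln²(0.39)) = 0.2871.
Characteristic equation s² + 0.9s + 1.7K_p = 0 gives ζ = 0.9/(2√(1.7K_p)).
Setting ζ = 0.2871: √(1.7K_p) = 0.9/(2·0.2871) = 1.567, so K_p = 2.457/1.7 = 1.45.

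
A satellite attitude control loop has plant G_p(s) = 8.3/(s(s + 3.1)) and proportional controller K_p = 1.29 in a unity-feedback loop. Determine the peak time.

From 1 + K_pG_p(s) = 0: s² + 3.1s + 10.71 = 0 ⇒ ω_n = 3.272, ζ = 0.4737.
Damped frequency ω_d = ω_n√(1−ζ²) = 2.882 rad/s, so peak time T_p = π/ω_d = 1.09 s.

T_p = 1.09 s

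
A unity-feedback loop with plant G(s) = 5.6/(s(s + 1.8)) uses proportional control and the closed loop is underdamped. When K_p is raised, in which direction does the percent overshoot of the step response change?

ζ = 1.8/(2√(5.6K_p)) decreases as K_p grows; lower damping means more overshoot.

increase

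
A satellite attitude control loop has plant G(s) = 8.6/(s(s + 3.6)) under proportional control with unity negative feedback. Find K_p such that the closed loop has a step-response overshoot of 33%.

From %OS = 100·exp(−πζ/√(1−ζ²)) = 33%, ζ = −ln(0.33)/√(π²+ln²(0.33)) = 0.3328.
Characteristic equation s² + 3.6s + 8.6K_p = 0 gives ζ = 3.6/(2√(8.6K_p)).
Setting ζ = 0.3328: √(8.6K_p) = 3.6/(2·0.3328) = 5.409, so K_p = 29.26/8.6 = 3.4.

K_p = 3.4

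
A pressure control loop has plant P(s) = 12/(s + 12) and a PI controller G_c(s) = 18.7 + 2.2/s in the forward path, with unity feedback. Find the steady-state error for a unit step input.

0

The open loop G_c(s)P(s) has a pole at the origin (type 1), so the static position error constant is infinite and e_ss = 1/(1+∞) = 0.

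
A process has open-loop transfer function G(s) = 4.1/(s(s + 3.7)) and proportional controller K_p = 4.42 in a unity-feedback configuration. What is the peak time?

Closed-loop characteristic equation: s² + 3.7s + 18.12 = 0, so ω_n = 4.257 rad/s and ζ = 3.7/(2·4.257) = 0.4346.
Damped frequency ω_d = ω_n√(1−ζ²) = 3.834 rad/s, so peak time T_p = π/ω_d = 0.819 s.

T_p = 0.819 s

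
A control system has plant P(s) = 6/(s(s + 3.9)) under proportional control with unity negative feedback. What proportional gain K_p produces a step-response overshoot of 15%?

From %OS = 100·exp(−πζ/√(1−ζ²)) = 15%, ζ = −ln(0.15)/√(π²+ln²(0.15)) = 0.5169.
Characteristic equation s² + 3.9s + 6K_p = 0 gives ζ = 3.9/(2√(6K_p)).
Setting ζ = 0.5169: √(6K_p) = 3.9/(2·0.5169) = 3.772, so K_p = 14.23/6 = 2.37.

K_p = 2.37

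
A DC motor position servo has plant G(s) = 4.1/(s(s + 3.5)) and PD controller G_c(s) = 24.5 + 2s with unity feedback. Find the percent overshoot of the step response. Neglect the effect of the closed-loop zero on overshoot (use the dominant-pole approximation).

10.5%

Forward path: (24.5 + 2s)·4.1/(s(s+3.5)). The closed-loop characteristic equation is s² + (3.5 + 4.1·2)s + 4.1·24.5 = 0.
That is s² + 11.7s + 100.4 = 0, so ω_n = 10.02 rad/s and ζ = 11.7/(2·10.02) = 0.5837.
%OS = 100·exp(−πζ/√(1−ζ²)) = 10.5%.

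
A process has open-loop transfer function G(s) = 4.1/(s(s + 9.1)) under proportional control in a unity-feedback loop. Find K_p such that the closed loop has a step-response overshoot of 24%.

From %OS = 100·exp(−πζ/√(1−ζ²)) = 24%, ζ = −ln(0.24)/√(π²+ln²(0.24)) = 0.4136.
Characteristic equation s² + 9.1s + 4.1K_p = 0 gives ζ = 9.1/(2√(4.1K_p)).
Setting ζ = 0.4136: √(4.1K_p) = 9.1/(2·0.4136) = 11, so K_p = 121/4.1 = 29.5.

K_p = 29.5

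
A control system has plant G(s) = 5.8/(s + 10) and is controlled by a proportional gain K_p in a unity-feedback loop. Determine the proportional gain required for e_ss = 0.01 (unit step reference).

K_p = 171

For a type-0 loop with proportional control, e_ss = 1/(1 + K_p·G(0)).
G(0) = 0.58. Require 1/(1 + K_p·0.58) = 0.01, so 1 + 0.58·K_p = 100.
K_p = (100 − 1)/0.58 = 171.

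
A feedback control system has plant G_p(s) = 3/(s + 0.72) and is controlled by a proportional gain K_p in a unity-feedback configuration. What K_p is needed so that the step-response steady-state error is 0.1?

K_p = 2.16

Steady-state error for a unit step on this type-0 loop is 1/(1 + K_p·G_p(0)).
G_p(0) = 4.167. Require 1/(1 + K_p·4.167) = 0.1, so 1 + 4.167·K_p = 10.
K_p = (10 − 1)/4.167 = 2.16.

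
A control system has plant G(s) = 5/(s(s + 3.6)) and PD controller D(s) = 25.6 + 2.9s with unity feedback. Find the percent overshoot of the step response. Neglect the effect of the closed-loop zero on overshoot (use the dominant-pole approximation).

1.52%

Forward path: (25.6 + 2.9s)·5/(s(s+3.6)). The closed-loop characteristic equation is s² + (3.6 + 5·2.9)s + 5·25.6 = 0.
That is s² + 18.1s + 128 = 0, so ω_n = 11.31 rad/s and ζ = 18.1/(2·11.31) = 0.7999.
%OS = 100·exp(−πζ/√(1−ζ²)) = 1.52%.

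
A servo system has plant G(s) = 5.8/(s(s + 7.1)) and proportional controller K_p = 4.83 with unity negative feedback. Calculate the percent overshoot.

5.84%

Closed-loop characteristic equation: s² + 7.1s + 28.01 = 0, so ω_n = 5.293 rad/s and ζ = 7.1/(2·5.293) = 0.6707.
%OS = 100·exp(−πζ/√(1−ζ²)) = 100·exp(−π·0.6707/√0.5501) = 5.84%.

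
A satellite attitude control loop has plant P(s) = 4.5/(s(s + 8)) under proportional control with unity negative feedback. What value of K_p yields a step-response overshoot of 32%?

From %OS = 100·exp(−πζ/√(1−ζ²)) = 32%, ζ = −ln(0.32)/√(π²+ln²(0.32)) = 0.341.
Characteristic equation s² + 8s + 4.5K_p = 0 gives ζ = 8/(2√(4.5K_p)).
Setting ζ = 0.341: √(4.5K_p) = 8/(2·0.341) = 11.73, so K_p = 137.6/4.5 = 30.6.

K_p = 30.6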